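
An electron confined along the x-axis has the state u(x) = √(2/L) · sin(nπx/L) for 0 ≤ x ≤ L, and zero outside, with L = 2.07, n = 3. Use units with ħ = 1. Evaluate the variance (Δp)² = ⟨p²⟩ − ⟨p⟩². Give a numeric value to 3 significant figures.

Compute ⟨p⟩ and ⟨p²⟩ separately; (Δp)² = ⟨p²⟩ − ⟨p⟩².
d/dx sin(nπx/L) = (nπ/L)·cos(nπx/L) and d²/dx² sin(nπx/L) = −(nπ/L)²·sin(nπx/L); on 0 ≤ x ≤ L, ∫sin²(nπx/L) dx = L/2 and ∫sin(nπx/L)·cos(nπx/L) dx = 0.
⟨p⟩ = 0.0000 and ⟨p²⟩ = 20.730.
(Δp)² = 20.730 − (0.0000)² = 20.730.

20.7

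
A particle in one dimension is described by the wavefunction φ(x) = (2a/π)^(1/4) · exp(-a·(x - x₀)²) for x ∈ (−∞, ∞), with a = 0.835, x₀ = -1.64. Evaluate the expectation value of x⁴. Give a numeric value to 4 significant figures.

12.33

⟨x⁴⟩ = ∫ x⁴·|φ|² dx (integrals over the domain).
Gaussian moments (u = x − x₀): ∫u^(2j)·e^(−2au²) du = (2j−1)!!/(4a)^j · √(π/(2a)), odd powers integrate to 0; here √(π/(2a)) = 1.3716.
⟨x⁴⟩ = 12.334.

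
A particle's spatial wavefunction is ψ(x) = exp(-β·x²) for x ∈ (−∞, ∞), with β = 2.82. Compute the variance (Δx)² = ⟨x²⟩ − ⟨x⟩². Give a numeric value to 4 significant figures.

0.08865

Compute ⟨x⟩ and ⟨x²⟩ separately, then (Δx)² = ⟨x²⟩ − ⟨x⟩².
Gaussian moments: ∫x^(2j)·e^(−2βx²) dx = (2j−1)!!/(4β)^j · √(π/(2β)), odd powers integrate to 0; here √(π/(2β)) = 0.74634.
Normalization: ∫|ψ|² dx = 0.74634.
⟨x⟩ = 0.0000 and ⟨x²⟩ = 0.088652.
(Δx)² = 0.088652 − (0.0000)² = 0.088652.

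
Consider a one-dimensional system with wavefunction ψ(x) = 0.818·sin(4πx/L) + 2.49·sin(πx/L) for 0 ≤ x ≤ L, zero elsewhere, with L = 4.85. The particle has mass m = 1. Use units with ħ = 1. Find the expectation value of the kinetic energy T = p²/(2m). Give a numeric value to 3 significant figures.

T = −(ħ²/2m) d²/dx², so ⟨T⟩ = −(ħ²/2m) ∫ ψ*·ψ'' dx / ∫|ψ|² dx; with m = 1.
d²/dx² sin(jπx/L) = −(jπ/L)²·sin(jπx/L); on 0 ≤ x ≤ L, ∫sin²(jπx/L) dx = L/2 and ∫sin(jπx/L)·sin(lπx/L) dx = 0 for j ≠ l, so only diagonal terms survive in ∫|ψ|² and ∫ψ·ψ″; ∫ψ·ψ′ dx = [ψ²/2] between the walls = 0.
State is unnormalized: ∫|ψ|² dx = 16.658, and ∫ψ*·(−ħ²/2m · ψ'') dx = 8.6008, so ⟨T⟩ = 8.6008 / 16.658.
⟨T⟩ = 0.51632.

0.516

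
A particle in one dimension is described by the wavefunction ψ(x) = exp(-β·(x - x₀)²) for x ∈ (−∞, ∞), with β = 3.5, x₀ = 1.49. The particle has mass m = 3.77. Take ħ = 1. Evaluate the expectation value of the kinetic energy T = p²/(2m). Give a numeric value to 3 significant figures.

0.464

T = −(ħ²/2m) d²/dx², so ⟨T⟩ = −(ħ²/2m) ∫ ψ*·ψ'' dx / ∫|ψ|² dx; with m = 3.77.
Gaussian moments (u = x − x₀): ∫u^(2j)·e^(−2βu²) du = (2j−1)!!/(4β)^j · √(π/(2β)), odd powers integrate to 0; here √(π/(2β)) = 0.66992. Derivatives: d/dx e^(−βu²) = −2βu·e^(−βu²), d²/dx² e^(−βu²) = (4β²u² − 2β)·e^(−βu²).
State is unnormalized: ∫|ψ|² dx = 0.66992, and ∫ψ*·(−ħ²/2m · ψ'') dx = 0.31097, so ⟨T⟩ = 0.31097 / 0.66992.
⟨T⟩ = 0.46419.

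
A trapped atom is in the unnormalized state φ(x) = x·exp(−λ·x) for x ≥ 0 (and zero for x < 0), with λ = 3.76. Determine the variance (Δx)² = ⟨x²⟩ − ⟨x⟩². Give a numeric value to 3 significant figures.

0.0531

Compute ⟨x⟩ and ⟨x²⟩ separately, then (Δx)² = ⟨x²⟩ − ⟨x⟩².
Every integrand reduces to terms xʲ·e^(−2λx) on [0, ∞); use ∫₀^∞ xʲ·e^(−2λx) dx = j!/(2λ)^(j+1).
Normalization: ∫|φ|² dx = 0.0047030.
⟨x⟩ = 0.39894 and ⟨x²⟩ = 0.21220.
(Δx)² = 0.21220 − (0.39894)² = 0.053050.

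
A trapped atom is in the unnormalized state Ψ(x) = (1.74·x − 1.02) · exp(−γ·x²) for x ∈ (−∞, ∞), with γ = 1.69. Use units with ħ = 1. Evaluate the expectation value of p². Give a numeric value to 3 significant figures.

p² Ψ = −ħ² d²Ψ/dx²; ⟨p²⟩ = −ħ² ∫ Ψ*·Ψ'' dx / ∫|Ψ|² dx.
Expand each integrand as polynomial × e^(−2γx²) and use ∫x^(2j)·e^(−2γx²) dx = (2j−1)!!/(4γ)^j · √(π/(2γ)), odd powers → 0; here √(π/(2γ)) = 0.96409. Differentiate with the product rule, d/dx e^(−γx²) = −2γx·e^(−γx²).
State is unnormalized: ∫|Ψ|² dx = 1.4348, and ∫Ψ*·(−ħ² Ψ'') dx = 3.8843, so ⟨p²⟩ = 3.8843 / 1.4348.
⟨p²⟩ = 2.7072.

2.71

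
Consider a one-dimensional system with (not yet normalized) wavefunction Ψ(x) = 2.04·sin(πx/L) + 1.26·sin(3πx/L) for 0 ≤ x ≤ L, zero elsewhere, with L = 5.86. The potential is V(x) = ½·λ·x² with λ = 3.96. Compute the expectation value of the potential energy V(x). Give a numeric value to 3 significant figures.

⟨V⟩ = ∫ V(x)·|Ψ|² dx / ∫|Ψ|² dx.
On 0 ≤ x ≤ L (j ≠ l): ∫sin²(jπx/L) dx = L/2, ∫sin(jπx/L)·sin(lπx/L) dx = 0; diagonal moments ∫x·sin²(jπx/L) dx = L²/4, ∫x²·sin²(jπx/L) dx = L³·(1/6 − 1/(4j²π²)); cross terms ∫x·sin(jπx/L)·sin(lπx/L) dx = 0 for j + l even and −4jlL²/(π²(j² − l²)²) for j + l odd, ∫x²·sin(jπx/L)·sin(lπx/L) dx = (−1)^(j+l)·4jlL³/(π²(j² − l²)²); higher powers the same way via product-to-sum and parts.
State is unnormalized: ∫|Ψ|² dx = 16.845, and ∫Ψ*·V(x)·Ψ dx = 376.91, so ⟨V⟩ = 376.91 / 16.845.
⟨V⟩ = 22.375.

22.4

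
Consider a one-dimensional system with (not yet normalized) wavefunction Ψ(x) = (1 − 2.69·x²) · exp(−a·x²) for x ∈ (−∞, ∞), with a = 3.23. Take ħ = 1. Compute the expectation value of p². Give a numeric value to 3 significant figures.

7.78

p² Ψ = −ħ² d²Ψ/dx²; ⟨p²⟩ = −ħ² ∫ Ψ*·Ψ'' dx / ∫|Ψ|² dx.
Expand each integrand as polynomial × e^(−2ax²) and use ∫x^(2j)·e^(−2ax²) dx = (2j−1)!!/(4a)^j · √(π/(2a)), odd powers → 0; here √(π/(2a)) = 0.69736. Differentiate with the product rule, d/dx e^(−ax²) = −2ax·e^(−ax²).
State is unnormalized: ∫|Ψ|² dx = 0.49766, and ∫Ψ*·(−ħ² Ψ'') dx = 3.8739, so ⟨p²⟩ = 3.8739 / 0.49766.
⟨p²⟩ = 7.7842.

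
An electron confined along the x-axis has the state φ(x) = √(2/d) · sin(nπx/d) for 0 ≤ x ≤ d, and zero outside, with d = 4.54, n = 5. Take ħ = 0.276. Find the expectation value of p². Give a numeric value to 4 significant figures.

0.9119

p² φ = −ħ² d²φ/dx²; ⟨p²⟩ = −ħ² ∫ φ*·φ'' dx.
d/dx sin(nπx/d) = (nπ/d)·cos(nπx/d) and d²/dx² sin(nπx/d) = −(nπ/d)²·sin(nπx/d); on 0 ≤ x ≤ d, ∫sin²(nπx/d) dx = d/2 and ∫sin(nπx/d)·cos(nπx/d) dx = 0.
⟨p²⟩ = 0.91190.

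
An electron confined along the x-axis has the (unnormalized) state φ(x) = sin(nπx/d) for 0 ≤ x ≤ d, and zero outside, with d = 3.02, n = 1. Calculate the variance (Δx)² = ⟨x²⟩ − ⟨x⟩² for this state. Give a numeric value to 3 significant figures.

0.298

Compute ⟨x⟩ and ⟨x²⟩ separately, then (Δx)² = ⟨x²⟩ − ⟨x⟩².
With sin²θ = (1 − cos2θ)/2 on 0 ≤ x ≤ d: ∫sin²(nπx/d) dx = d/2, ∫x·sin²(nπx/d) dx = d²/4, ∫x²·sin²(nπx/d) dx = d³·(1/6 − 1/(4n²π²)); higher powers xᵏ the same way, integrating xᵏ·cos(2nπx/d) by parts.
Normalization: ∫|φ|² dx = 1.5100.
⟨x⟩ = 1.5100 and ⟨x²⟩ = 2.5781.
(Δx)² = 2.5781 − (1.5100)² = 0.29799.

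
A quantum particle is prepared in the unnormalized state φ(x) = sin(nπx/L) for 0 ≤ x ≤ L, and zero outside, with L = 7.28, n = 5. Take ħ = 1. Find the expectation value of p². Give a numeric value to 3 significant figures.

p² φ = −ħ² d²φ/dx²; ⟨p²⟩ = −ħ² ∫ φ*·φ'' dx / ∫|φ|² dx.
d/dx sin(nπx/L) = (nπ/L)·cos(nπx/L) and d²/dx² sin(nπx/L) = −(nπ/L)²·sin(nπx/L); on 0 ≤ x ≤ L, ∫sin²(nπx/L) dx = L/2 and ∫sin(nπx/L)·cos(nπx/L) dx = 0.
State is unnormalized: ∫|φ|² dx = 3.6400, and ∫φ*·(−ħ² φ'') dx = 16.946, so ⟨p²⟩ = 16.946 / 3.6400.
⟨p²⟩ = 4.6556.

4.66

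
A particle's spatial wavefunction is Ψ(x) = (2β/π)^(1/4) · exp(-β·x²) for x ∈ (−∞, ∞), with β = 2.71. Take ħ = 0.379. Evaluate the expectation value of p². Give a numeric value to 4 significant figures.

0.3893

p² Ψ = −ħ² d²Ψ/dx²; ⟨p²⟩ = −ħ² ∫ Ψ*·Ψ'' dx.
Gaussian moments: ∫x^(2j)·e^(−2βx²) dx = (2j−1)!!/(4β)^j · √(π/(2β)), odd powers integrate to 0; here √(π/(2β)) = 0.76133. Derivatives: d/dx e^(−βx²) = −2βx·e^(−βx²), d²/dx² e^(−βx²) = (4β²x² − 2β)·e^(−βx²).
⟨p²⟩ = 0.38927.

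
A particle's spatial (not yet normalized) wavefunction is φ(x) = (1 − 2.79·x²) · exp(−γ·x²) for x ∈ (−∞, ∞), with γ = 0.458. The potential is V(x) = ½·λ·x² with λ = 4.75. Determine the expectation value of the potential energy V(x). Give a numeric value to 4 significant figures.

7.034

⟨V⟩ = ∫ V(x)·|φ|² dx / ∫|φ|² dx.
Expand each integrand as polynomial × e^(−2γx²) and use ∫x^(2j)·e^(−2γx²) dx = (2j−1)!!/(4γ)^j · √(π/(2γ)), odd powers → 0; here √(π/(2γ)) = 1.8519.
State is unnormalized: ∫|φ|² dx = 9.0968, and ∫φ*·V(x)·φ dx = 63.987, so ⟨V⟩ = 63.987 / 9.0968.
⟨V⟩ = 7.0340.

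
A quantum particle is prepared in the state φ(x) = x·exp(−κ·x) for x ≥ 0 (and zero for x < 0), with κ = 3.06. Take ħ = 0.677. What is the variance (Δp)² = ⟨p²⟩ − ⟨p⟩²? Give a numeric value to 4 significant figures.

Compute ⟨p⟩ and ⟨p²⟩ separately; (Δp)² = ⟨p²⟩ − ⟨p⟩².
Differentiate x·exp(−κ·x) with the product rule; every integrand then reduces to terms xʲ·e^(−2κx) on [0, ∞), with ∫₀^∞ xʲ·e^(−2κx) dx = j!/(2κ)^(j+1).
Normalization: ∫|φ|² dx = 0.0087252.
⟨p⟩ = 0.0000 and ⟨p²⟩ = 4.2916.
(Δp)² = 4.2916 − (0.0000)² = 4.2916.

4.292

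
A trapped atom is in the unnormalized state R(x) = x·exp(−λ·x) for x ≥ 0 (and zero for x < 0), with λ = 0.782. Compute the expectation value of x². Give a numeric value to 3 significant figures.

4.91

⟨x²⟩ = ∫ x²·|R|² dx / ∫|R|² dx (integrals over the domain).
Every integrand reduces to terms xʲ·e^(−2λx) on [0, ∞); use ∫₀^∞ xʲ·e^(−2λx) dx = j!/(2λ)^(j+1).
State is unnormalized: ∫|R|² dx = 0.52278, and ∫R*·x²·R dx = 2.5646, so ⟨x²⟩ = 2.5646 / 0.52278.
⟨x²⟩ = 4.9058.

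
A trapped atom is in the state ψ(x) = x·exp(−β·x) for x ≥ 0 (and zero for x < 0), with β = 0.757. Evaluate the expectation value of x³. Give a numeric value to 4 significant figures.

⟨x³⟩ = ∫ x³·|ψ|² dx / ∫|ψ|² dx (integrals over the domain).
Every integrand reduces to terms xʲ·e^(−2βx) on [0, ∞); use ∫₀^∞ xʲ·e^(−2βx) dx = j!/(2β)^(j+1).
State is unnormalized: ∫|ψ|² dx = 0.57630, and ∫ψ*·x³·ψ dx = 9.9638, so ⟨x³⟩ = 9.9638 / 0.57630.
⟨x³⟩ = 17.289.

17.29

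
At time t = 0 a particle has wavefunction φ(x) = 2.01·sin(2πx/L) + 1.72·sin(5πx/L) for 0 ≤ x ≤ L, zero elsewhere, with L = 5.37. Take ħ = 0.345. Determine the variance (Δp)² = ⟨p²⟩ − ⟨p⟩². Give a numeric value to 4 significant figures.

Compute ⟨p⟩ and ⟨p²⟩ separately; (Δp)² = ⟨p²⟩ − ⟨p⟩².
d²/dx² sin(jπx/L) = −(jπ/L)²·sin(jπx/L); on 0 ≤ x ≤ L, ∫sin²(jπx/L) dx = L/2 and ∫sin(jπx/L)·sin(lπx/L) dx = 0 for j ≠ l, so only diagonal terms survive in ∫|φ|² and ∫φ·φ″; ∫φ·φ′ dx = [φ²/2] between the walls = 0.
Normalization: ∫|φ|² dx = 18.791.
⟨p⟩ = 0.0000 and ⟨p²⟩ = 0.52457.
(Δp)² = 0.52457 − (0.0000)² = 0.52457.

0.5246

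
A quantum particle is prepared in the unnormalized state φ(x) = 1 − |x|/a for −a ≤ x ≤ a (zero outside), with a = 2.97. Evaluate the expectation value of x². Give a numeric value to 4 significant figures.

⟨x²⟩ = ∫ x²·|φ|² dx / ∫|φ|² dx (integrals over the domain).
φ is even, so ∫ over [−a, a] = 2∫₀ᵃ with φ = 1 − x/a there: ∫₀ᵃ (1 − x/a)² dx = a/3, ∫₀ᵃ x²(1 − x/a)² dx = a³/30, ∫₀ᵃ x⁴(1 − x/a)² dx = a⁵/105.
State is unnormalized: ∫|φ|² dx = 1.9800, and ∫φ*·x²·φ dx = 1.7465, so ⟨x²⟩ = 1.7465 / 1.9800.
⟨x²⟩ = 0.88209.

0.8821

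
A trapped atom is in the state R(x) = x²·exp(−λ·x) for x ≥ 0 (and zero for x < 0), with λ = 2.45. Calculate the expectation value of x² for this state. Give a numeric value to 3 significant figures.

1.25

⟨x²⟩ = ∫ x²·|R|² dx / ∫|R|² dx (integrals over the domain).
Every integrand reduces to terms xʲ·e^(−2λx) on [0, ∞); use ∫₀^∞ xʲ·e^(−2λx) dx = j!/(2λ)^(j+1).
State is unnormalized: ∫|R|² dx = 0.0084963, and ∫R*·x²·R dx = 0.010616, so ⟨x²⟩ = 0.010616 / 0.0084963.
⟨x²⟩ = 1.2495.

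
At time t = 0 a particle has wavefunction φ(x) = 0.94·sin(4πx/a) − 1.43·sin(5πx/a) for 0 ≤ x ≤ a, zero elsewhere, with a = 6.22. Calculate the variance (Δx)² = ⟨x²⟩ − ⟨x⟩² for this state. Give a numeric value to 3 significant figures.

1.83

Compute ⟨x⟩ and ⟨x²⟩ separately, then (Δx)² = ⟨x²⟩ − ⟨x⟩².
On 0 ≤ x ≤ a (j ≠ l): ∫sin²(jπx/a) dx = a/2, ∫sin(jπx/a)·sin(lπx/a) dx = 0; diagonal moments ∫x·sin²(jπx/a) dx = a²/4, ∫x²·sin²(jπx/a) dx = a³·(1/6 − 1/(4j²π²)); cross terms ∫x·sin(jπx/a)·sin(lπx/a) dx = 0 for j + l even and −4jla²/(π²(j² − l²)²) for j + l odd, ∫x²·sin(jπx/a)·sin(lπx/a) dx = (−1)^(j+l)·4jla³/(π²(j² − l²)²); higher powers the same way via product-to-sum and parts.
Normalization: ∫|φ|² dx = 9.1076.
⟨x⟩ = 4.2528 and ⟨x²⟩ = 19.913.
(Δx)² = 19.913 − (4.2528)² = 1.8263.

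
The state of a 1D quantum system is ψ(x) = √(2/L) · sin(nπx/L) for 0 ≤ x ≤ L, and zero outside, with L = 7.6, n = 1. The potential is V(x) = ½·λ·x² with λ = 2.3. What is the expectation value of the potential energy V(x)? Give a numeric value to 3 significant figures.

18.8

⟨V⟩ = ∫ V(x)·|ψ|² dx.
With sin²θ = (1 − cos2θ)/2 on 0 ≤ x ≤ L: ∫sin²(nπx/L) dx = L/2, ∫x·sin²(nπx/L) dx = L²/4, ∫x²·sin²(nπx/L) dx = L³·(1/6 − 1/(4n²π²)); higher powers xᵏ the same way, integrating xᵏ·cos(2nπx/L) by parts.
⟨V⟩ = 18.776.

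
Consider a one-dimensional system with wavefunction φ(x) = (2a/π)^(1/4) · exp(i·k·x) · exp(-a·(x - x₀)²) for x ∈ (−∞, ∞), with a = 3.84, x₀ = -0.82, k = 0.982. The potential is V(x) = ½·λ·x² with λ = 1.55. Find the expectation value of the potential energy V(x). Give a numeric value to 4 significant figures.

⟨V⟩ = ∫ V(x)·|φ|² dx.
Gaussian moments (u = x − x₀): ∫u^(2j)·e^(−2au²) du = (2j−1)!!/(4a)^j · √(π/(2a)), odd powers integrate to 0; here √(π/(2a)) = 0.63958.
⟨V⟩ = 0.57157.

0.5716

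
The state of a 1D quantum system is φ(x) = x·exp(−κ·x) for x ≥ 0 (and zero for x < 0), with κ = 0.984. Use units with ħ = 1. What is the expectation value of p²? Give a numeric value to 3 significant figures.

0.968

p² φ = −ħ² d²φ/dx²; ⟨p²⟩ = −ħ² ∫ φ*·φ'' dx / ∫|φ|² dx.
Differentiate x·exp(−κ·x) with the product rule; every integrand then reduces to terms xʲ·e^(−2κx) on [0, ∞), with ∫₀^∞ xʲ·e^(−2κx) dx = j!/(2κ)^(j+1).
State is unnormalized: ∫|φ|² dx = 0.26239, and ∫φ*·(−ħ² φ'') dx = 0.25407, so ⟨p²⟩ = 0.25407 / 0.26239.
⟨p²⟩ = 0.96826.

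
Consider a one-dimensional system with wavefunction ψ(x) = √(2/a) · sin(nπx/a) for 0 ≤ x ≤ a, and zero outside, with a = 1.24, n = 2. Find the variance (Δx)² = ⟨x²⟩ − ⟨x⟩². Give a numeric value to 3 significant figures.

0.109

Compute ⟨x⟩ and ⟨x²⟩ separately, then (Δx)² = ⟨x²⟩ − ⟨x⟩².
With sin²θ = (1 − cos2θ)/2 on 0 ≤ x ≤ a: ∫sin²(nπx/a) dx = a/2, ∫x·sin²(nπx/a) dx = a²/4, ∫x²·sin²(nπx/a) dx = a³·(1/6 − 1/(4n²π²)); higher powers xᵏ the same way, integrating xᵏ·cos(2nπx/a) by parts.
⟨x⟩ = 0.62000 and ⟨x²⟩ = 0.49306.
(Δx)² = 0.49306 − (0.62000)² = 0.10866.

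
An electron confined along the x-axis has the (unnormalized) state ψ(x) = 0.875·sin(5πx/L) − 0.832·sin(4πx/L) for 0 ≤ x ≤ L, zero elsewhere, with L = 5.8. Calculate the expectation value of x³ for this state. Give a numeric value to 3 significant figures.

⟨x³⟩ = ∫ x³·|ψ|² dx / ∫|ψ|² dx (integrals over the domain).
On 0 ≤ x ≤ L (j ≠ l): ∫sin²(jπx/L) dx = L/2, ∫sin(jπx/L)·sin(lπx/L) dx = 0; diagonal moments ∫x·sin²(jπx/L) dx = L²/4, ∫x²·sin²(jπx/L) dx = L³·(1/6 − 1/(4j²π²)); cross terms ∫x·sin(jπx/L)·sin(lπx/L) dx = 0 for j + l even and −4jlL²/(π²(j² − l²)²) for j + l odd, ∫x²·sin(jπx/L)·sin(lπx/L) dx = (−1)^(j+l)·4jlL³/(π²(j² − l²)²); higher powers the same way via product-to-sum and parts.
State is unnormalized: ∫|ψ|² dx = 4.2278, and ∫ψ*·x³·ψ dx = 348.90, so ⟨x³⟩ = 348.90 / 4.2278.
⟨x³⟩ = 82.525.

82.5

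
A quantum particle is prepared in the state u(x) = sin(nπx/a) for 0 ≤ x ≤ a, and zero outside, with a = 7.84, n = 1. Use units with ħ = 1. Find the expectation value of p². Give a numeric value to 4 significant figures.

p² u = −ħ² d²u/dx²; ⟨p²⟩ = −ħ² ∫ u*·u'' dx / ∫|u|² dx.
d/dx sin(nπx/a) = (nπ/a)·cos(nπx/a) and d²/dx² sin(nπx/a) = −(nπ/a)²·sin(nπx/a); on 0 ≤ x ≤ a, ∫sin²(nπx/a) dx = a/2 and ∫sin(nπx/a)·cos(nπx/a) dx = 0.
State is unnormalized: ∫|u|² dx = 3.9200, and ∫u*·(−ħ² u'') dx = 0.62944, so ⟨p²⟩ = 0.62944 / 3.9200.
⟨p²⟩ = 0.16057.

0.1606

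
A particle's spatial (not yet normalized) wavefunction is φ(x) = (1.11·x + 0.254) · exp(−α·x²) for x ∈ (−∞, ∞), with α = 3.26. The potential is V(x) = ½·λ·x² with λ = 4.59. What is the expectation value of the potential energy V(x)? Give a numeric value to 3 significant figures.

0.385

⟨V⟩ = ∫ V(x)·|φ|² dx / ∫|φ|² dx.
Expand each integrand as polynomial × e^(−2αx²) and use ∫x^(2j)·e^(−2αx²) dx = (2j−1)!!/(4α)^j · √(π/(2α)), odd powers → 0; here √(π/(2α)) = 0.69415.
State is unnormalized: ∫|φ|² dx = 0.11037, and ∫φ*·V(x)·φ dx = 0.042511, so ⟨V⟩ = 0.042511 / 0.11037.
⟨V⟩ = 0.38517.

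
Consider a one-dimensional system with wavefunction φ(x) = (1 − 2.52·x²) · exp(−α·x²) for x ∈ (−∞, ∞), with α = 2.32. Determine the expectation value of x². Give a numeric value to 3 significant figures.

0.0758

⟨x²⟩ = ∫ x²·|φ|² dx / ∫|φ|² dx (integrals over the domain).
Expand each integrand as polynomial × e^(−2αx²) and use ∫x^(2j)·e^(−2αx²) dx = (2j−1)!!/(4α)^j · √(π/(2α)), odd powers → 0; here √(π/(2α)) = 0.82284.
State is unnormalized: ∫|φ|² dx = 0.55798, and ∫φ*·x²·φ dx = 0.042277, so ⟨x²⟩ = 0.042277 / 0.55798.
⟨x²⟩ = 0.075767.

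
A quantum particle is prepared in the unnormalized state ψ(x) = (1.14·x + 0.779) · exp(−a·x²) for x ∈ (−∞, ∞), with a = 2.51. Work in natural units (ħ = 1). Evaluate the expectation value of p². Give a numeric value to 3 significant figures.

3.39

p² ψ = −ħ² d²ψ/dx²; ⟨p²⟩ = −ħ² ∫ ψ*·ψ'' dx / ∫|ψ|² dx.
Expand each integrand as polynomial × e^(−2ax²) and use ∫x^(2j)·e^(−2ax²) dx = (2j−1)!!/(4a)^j · √(π/(2a)), odd powers → 0; here √(π/(2a)) = 0.79108. Differentiate with the product rule, d/dx e^(−ax²) = −2ax·e^(−ax²).
State is unnormalized: ∫|ψ|² dx = 0.58246, and ∫ψ*·(−ħ² ψ'') dx = 1.9760, so ⟨p²⟩ = 1.9760 / 0.58246.
⟨p²⟩ = 3.3925.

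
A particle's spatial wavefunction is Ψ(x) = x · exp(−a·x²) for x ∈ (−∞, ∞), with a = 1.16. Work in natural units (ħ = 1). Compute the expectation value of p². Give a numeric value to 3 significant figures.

3.48

p² Ψ = −ħ² d²Ψ/dx²; ⟨p²⟩ = −ħ² ∫ Ψ*·Ψ'' dx / ∫|Ψ|² dx.
Expand each integrand as polynomial × e^(−2ax²) and use ∫x^(2j)·e^(−2ax²) dx = (2j−1)!!/(4a)^j · √(π/(2a)), odd powers → 0; here √(π/(2a)) = 1.1637. Differentiate with the product rule, d/dx e^(−ax²) = −2ax·e^(−ax²).
State is unnormalized: ∫|Ψ|² dx = 0.25079, and ∫Ψ*·(−ħ² Ψ'') dx = 0.87275, so ⟨p²⟩ = 0.87275 / 0.25079.
⟨p²⟩ = 3.4800.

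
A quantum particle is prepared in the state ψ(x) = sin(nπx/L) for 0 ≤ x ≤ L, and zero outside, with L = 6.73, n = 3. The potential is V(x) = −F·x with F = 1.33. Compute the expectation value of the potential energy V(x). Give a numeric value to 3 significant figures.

⟨V⟩ = ∫ V(x)·|ψ|² dx / ∫|ψ|² dx.
With sin²θ = (1 − cos2θ)/2 on 0 ≤ x ≤ L: ∫sin²(nπx/L) dx = L/2, ∫x·sin²(nπx/L) dx = L²/4, ∫x²·sin²(nπx/L) dx = L³·(1/6 − 1/(4n²π²)); higher powers xᵏ the same way, integrating xᵏ·cos(2nπx/L) by parts.
State is unnormalized: ∫|ψ|² dx = 3.3650, and ∫ψ*·V(x)·ψ dx = -15.060, so ⟨V⟩ = -15.060 / 3.3650.
⟨V⟩ = -4.4755.

-4.48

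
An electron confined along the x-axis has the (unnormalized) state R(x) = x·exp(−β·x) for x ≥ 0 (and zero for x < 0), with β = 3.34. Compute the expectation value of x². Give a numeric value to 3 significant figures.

0.269

⟨x²⟩ = ∫ x²·|R|² dx / ∫|R|² dx (integrals over the domain).
Every integrand reduces to terms xʲ·e^(−2βx) on [0, ∞); use ∫₀^∞ xʲ·e^(−2βx) dx = j!/(2β)^(j+1).
State is unnormalized: ∫|R|² dx = 0.0067097, and ∫R*·x²·R dx = 0.0018044, so ⟨x²⟩ = 0.0018044 / 0.0067097.
⟨x²⟩ = 0.26892.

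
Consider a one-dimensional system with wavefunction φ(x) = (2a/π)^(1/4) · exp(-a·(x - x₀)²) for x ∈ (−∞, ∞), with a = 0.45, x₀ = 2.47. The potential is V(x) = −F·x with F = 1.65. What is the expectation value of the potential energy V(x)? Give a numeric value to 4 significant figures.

-4.076

⟨V⟩ = ∫ V(x)·|φ|² dx.
Gaussian moments (u = x − x₀): ∫u^(2j)·e^(−2au²) du = (2j−1)!!/(4a)^j · √(π/(2a)), odd powers integrate to 0; here √(π/(2a)) = 1.8683.
⟨V⟩ = -4.0755.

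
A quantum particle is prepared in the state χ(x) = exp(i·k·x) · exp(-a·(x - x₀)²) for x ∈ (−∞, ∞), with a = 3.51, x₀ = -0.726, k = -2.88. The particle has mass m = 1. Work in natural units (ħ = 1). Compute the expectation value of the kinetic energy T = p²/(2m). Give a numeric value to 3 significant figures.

T = −(ħ²/2m) d²/dx², so ⟨T⟩ = −(ħ²/2m) ∫ χ*·χ'' dx / ∫|χ|² dx; with m = 1.
Gaussian moments (u = x − x₀): ∫u^(2j)·e^(−2au²) du = (2j−1)!!/(4a)^j · √(π/(2a)), odd powers integrate to 0; here √(π/(2a)) = 0.66897. Derivatives: χ′ = (ik − 2au)·χ, χ″ = ((ik − 2au)² − 2a)·χ; the odd-in-u pieces drop out.
State is unnormalized: ∫|χ|² dx = 0.66897, and ∫χ*·(−ħ²/2m · χ'') dx = 3.9484, so ⟨T⟩ = 3.9484 / 0.66897.
⟨T⟩ = 5.9022.

5.90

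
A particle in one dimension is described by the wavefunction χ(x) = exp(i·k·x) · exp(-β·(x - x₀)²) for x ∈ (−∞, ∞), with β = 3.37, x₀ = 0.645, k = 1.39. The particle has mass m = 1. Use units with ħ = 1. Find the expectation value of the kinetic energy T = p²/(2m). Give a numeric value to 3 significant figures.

T = −(ħ²/2m) d²/dx², so ⟨T⟩ = −(ħ²/2m) ∫ χ*·χ'' dx / ∫|χ|² dx; with m = 1.
Gaussian moments (u = x − x₀): ∫u^(2j)·e^(−2βu²) du = (2j−1)!!/(4β)^j · √(π/(2β)), odd powers integrate to 0; here √(π/(2β)) = 0.68272. Derivatives: χ′ = (ik − 2βu)·χ, χ″ = ((ik − 2βu)² − 2β)·χ; the odd-in-u pieces drop out.
State is unnormalized: ∫|χ|² dx = 0.68272, and ∫χ*·(−ħ²/2m · χ'') dx = 1.8099, so ⟨T⟩ = 1.8099 / 0.68272.
⟨T⟩ = 2.6511.

2.65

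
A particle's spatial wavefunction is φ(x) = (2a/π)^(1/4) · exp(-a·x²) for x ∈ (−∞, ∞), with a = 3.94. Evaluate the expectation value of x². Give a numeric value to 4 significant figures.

0.06345

⟨x²⟩ = ∫ x²·|φ|² dx (integrals over the domain).
Gaussian moments: ∫x^(2j)·e^(−2ax²) dx = (2j−1)!!/(4a)^j · √(π/(2a)), odd powers integrate to 0; here √(π/(2a)) = 0.63141.
⟨x²⟩ = 0.063452.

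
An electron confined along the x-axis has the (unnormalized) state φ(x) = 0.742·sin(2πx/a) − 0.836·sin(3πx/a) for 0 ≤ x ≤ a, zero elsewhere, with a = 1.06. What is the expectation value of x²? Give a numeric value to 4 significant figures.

0.5818

⟨x²⟩ = ∫ x²·|φ|² dx / ∫|φ|² dx (integrals over the domain).
On 0 ≤ x ≤ a (j ≠ l): ∫sin²(jπx/a) dx = a/2, ∫sin(jπx/a)·sin(lπx/a) dx = 0; diagonal moments ∫x·sin²(jπx/a) dx = a²/4, ∫x²·sin²(jπx/a) dx = a³·(1/6 − 1/(4j²π²)); cross terms ∫x·sin(jπx/a)·sin(lπx/a) dx = 0 for j + l even and −4jla²/(π²(j² − l²)²) for j + l odd, ∫x²·sin(jπx/a)·sin(lπx/a) dx = (−1)^(j+l)·4jla³/(π²(j² − l²)²); higher powers the same way via product-to-sum and parts.
State is unnormalized: ∫|φ|² dx = 0.66221, and ∫φ*·x²·φ dx = 0.38525, so ⟨x²⟩ = 0.38525 / 0.66221.
⟨x²⟩ = 0.58176.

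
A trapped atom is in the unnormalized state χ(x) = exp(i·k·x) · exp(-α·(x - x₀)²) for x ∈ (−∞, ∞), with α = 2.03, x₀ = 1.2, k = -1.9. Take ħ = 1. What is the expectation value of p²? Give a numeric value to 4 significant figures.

p² χ = −ħ² d²χ/dx²; ⟨p²⟩ = −ħ² ∫ χ*·χ'' dx / ∫|χ|² dx.
Gaussian moments (u = x − x₀): ∫u^(2j)·e^(−2αu²) du = (2j−1)!!/(4α)^j · √(π/(2α)), odd powers integrate to 0; here √(π/(2α)) = 0.87965. Derivatives: χ′ = (ik − 2αu)·χ, χ″ = ((ik − 2αu)² − 2α)·χ; the odd-in-u pieces drop out.
State is unnormalized: ∫|χ|² dx = 0.87965, and ∫χ*·(−ħ² χ'') dx = 4.9612, so ⟨p²⟩ = 4.9612 / 0.87965.
⟨p²⟩ = 5.6400.

5.640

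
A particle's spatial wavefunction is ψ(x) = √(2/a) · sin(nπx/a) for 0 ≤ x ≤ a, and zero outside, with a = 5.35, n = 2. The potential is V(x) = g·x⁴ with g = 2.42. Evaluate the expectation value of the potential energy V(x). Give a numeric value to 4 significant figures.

348.2

⟨V⟩ = ∫ V(x)·|ψ|² dx.
With sin²θ = (1 − cos2θ)/2 on 0 ≤ x ≤ a: ∫sin²(nπx/a) dx = a/2, ∫x·sin²(nπx/a) dx = a²/4, ∫x²·sin²(nπx/a) dx = a³·(1/6 − 1/(4n²π²)); higher powers xᵏ the same way, integrating xᵏ·cos(2nπx/a) by parts.
⟨V⟩ = 348.20.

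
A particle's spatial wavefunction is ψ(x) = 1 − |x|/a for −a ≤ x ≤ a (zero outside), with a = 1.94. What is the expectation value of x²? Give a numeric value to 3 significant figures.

⟨x²⟩ = ∫ x²·|ψ|² dx / ∫|ψ|² dx (integrals over the domain).
ψ is even, so ∫ over [−a, a] = 2∫₀ᵃ with ψ = 1 − x/a there: ∫₀ᵃ (1 − x/a)² dx = a/3, ∫₀ᵃ x²(1 − x/a)² dx = a³/30, ∫₀ᵃ x⁴(1 − x/a)² dx = a⁵/105.
State is unnormalized: ∫|ψ|² dx = 1.2933, and ∫ψ*·x²·ψ dx = 0.48676, so ⟨x²⟩ = 0.48676 / 1.2933.
⟨x²⟩ = 0.37636.

0.376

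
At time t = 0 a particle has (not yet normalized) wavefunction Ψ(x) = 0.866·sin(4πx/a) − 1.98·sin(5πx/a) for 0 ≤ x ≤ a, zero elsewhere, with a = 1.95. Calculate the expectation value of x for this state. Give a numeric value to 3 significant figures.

⟨x⟩ = ∫ x·|Ψ|² dx / ∫|Ψ|² dx (integrals over the domain).
On 0 ≤ x ≤ a (j ≠ l): ∫sin²(jπx/a) dx = a/2, ∫sin(jπx/a)·sin(lπx/a) dx = 0; diagonal moments ∫x·sin²(jπx/a) dx = a²/4, ∫x²·sin²(jπx/a) dx = a³·(1/6 − 1/(4j²π²)); cross terms ∫x·sin(jπx/a)·sin(lπx/a) dx = 0 for j + l even and −4jla²/(π²(j² − l²)²) for j + l odd, ∫x²·sin(jπx/a)·sin(lπx/a) dx = (−1)^(j+l)·4jla³/(π²(j² − l²)²); higher powers the same way via product-to-sum and parts.
State is unnormalized: ∫|Ψ|² dx = 4.5536, and ∫Ψ*·x·Ψ dx = 5.7447, so ⟨x⟩ = 5.7447 / 4.5536.
⟨x⟩ = 1.2616.

1.26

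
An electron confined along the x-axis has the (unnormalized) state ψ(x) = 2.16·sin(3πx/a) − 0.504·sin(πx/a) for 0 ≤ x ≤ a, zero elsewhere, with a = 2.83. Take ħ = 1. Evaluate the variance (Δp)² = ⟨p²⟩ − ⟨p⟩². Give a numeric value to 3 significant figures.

10.6

Compute ⟨p⟩ and ⟨p²⟩ separately; (Δp)² = ⟨p²⟩ − ⟨p⟩².
d²/dx² sin(jπx/a) = −(jπ/a)²·sin(jπx/a); on 0 ≤ x ≤ a, ∫sin²(jπx/a) dx = a/2 and ∫sin(jπx/a)·sin(lπx/a) dx = 0 for j ≠ l, so only diagonal terms survive in ∫|ψ|² and ∫ψ·ψ″; ∫ψ·ψ′ dx = [ψ²/2] between the walls = 0.
Normalization: ∫|ψ|² dx = 6.9613.
⟨p⟩ = 0.0000 and ⟨p²⟩ = 10.582.
(Δp)² = 10.582 − (0.0000)² = 10.582.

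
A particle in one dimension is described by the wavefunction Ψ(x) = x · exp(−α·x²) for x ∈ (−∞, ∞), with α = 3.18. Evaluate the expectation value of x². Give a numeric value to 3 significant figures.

⟨x²⟩ = ∫ x²·|Ψ|² dx / ∫|Ψ|² dx (integrals over the domain).
Expand each integrand as polynomial × e^(−2αx²) and use ∫x^(2j)·e^(−2αx²) dx = (2j−1)!!/(4α)^j · √(π/(2α)), odd powers → 0; here √(π/(2α)) = 0.70282.
State is unnormalized: ∫|Ψ|² dx = 0.055253, and ∫Ψ*·x²·Ψ dx = 0.013031, so ⟨x²⟩ = 0.013031 / 0.055253.
⟨x²⟩ = 0.23585.

0.236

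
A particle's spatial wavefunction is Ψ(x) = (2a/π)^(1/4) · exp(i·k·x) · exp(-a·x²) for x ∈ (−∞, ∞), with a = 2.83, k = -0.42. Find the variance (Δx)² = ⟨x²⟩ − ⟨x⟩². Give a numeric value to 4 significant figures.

Compute ⟨x⟩ and ⟨x²⟩ separately, then (Δx)² = ⟨x²⟩ − ⟨x⟩².
Gaussian moments: ∫x^(2j)·e^(−2ax²) dx = (2j−1)!!/(4a)^j · √(π/(2a)), odd powers integrate to 0; here √(π/(2a)) = 0.74502.
⟨x⟩ = 0.0000 and ⟨x²⟩ = 0.088339.
(Δx)² = 0.088339 − (0.0000)² = 0.088339.

0.08834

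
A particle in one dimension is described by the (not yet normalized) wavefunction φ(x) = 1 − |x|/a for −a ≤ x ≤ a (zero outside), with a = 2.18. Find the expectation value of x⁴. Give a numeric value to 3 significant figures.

0.645

⟨x⁴⟩ = ∫ x⁴·|φ|² dx / ∫|φ|² dx (integrals over the domain).
φ is even, so ∫ over [−a, a] = 2∫₀ᵃ with φ = 1 − x/a there: ∫₀ᵃ (1 − x/a)² dx = a/3, ∫₀ᵃ x²(1 − x/a)² dx = a³/30, ∫₀ᵃ x⁴(1 − x/a)² dx = a⁵/105.
State is unnormalized: ∫|φ|² dx = 1.4533, and ∫φ*·x⁴·φ dx = 0.93783, so ⟨x⁴⟩ = 0.93783 / 1.4533.
⟨x⁴⟩ = 0.64529.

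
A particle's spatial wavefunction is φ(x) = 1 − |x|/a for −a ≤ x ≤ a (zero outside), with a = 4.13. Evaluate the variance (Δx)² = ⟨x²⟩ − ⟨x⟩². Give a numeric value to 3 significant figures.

Compute ⟨x⟩ and ⟨x²⟩ separately, then (Δx)² = ⟨x²⟩ − ⟨x⟩².
φ is even, so ∫ over [−a, a] = 2∫₀ᵃ with φ = 1 − x/a there: ∫₀ᵃ (1 − x/a)² dx = a/3, ∫₀ᵃ x²(1 − x/a)² dx = a³/30, ∫₀ᵃ x⁴(1 − x/a)² dx = a⁵/105.
Normalization: ∫|φ|² dx = 2.7533.
⟨x⟩ = 0.0000 and ⟨x²⟩ = 1.7057.
(Δx)² = 1.7057 − (0.0000)² = 1.7057.

1.71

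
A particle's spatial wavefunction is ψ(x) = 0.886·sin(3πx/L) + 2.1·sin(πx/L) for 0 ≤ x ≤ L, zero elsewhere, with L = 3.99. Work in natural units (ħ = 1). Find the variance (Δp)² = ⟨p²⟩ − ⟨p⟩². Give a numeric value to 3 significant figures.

1.37

Compute ⟨p⟩ and ⟨p²⟩ separately; (Δp)² = ⟨p²⟩ − ⟨p⟩².
d²/dx² sin(jπx/L) = −(jπ/L)²·sin(jπx/L); on 0 ≤ x ≤ L, ∫sin²(jπx/L) dx = L/2 and ∫sin(jπx/L)·sin(lπx/L) dx = 0 for j ≠ l, so only diagonal terms survive in ∫|ψ|² and ∫ψ·ψ″; ∫ψ·ψ′ dx = [ψ²/2] between the walls = 0.
Normalization: ∫|ψ|² dx = 10.364.
⟨p⟩ = 0.0000 and ⟨p²⟩ = 1.3694.
(Δp)² = 1.3694 − (0.0000)² = 1.3694.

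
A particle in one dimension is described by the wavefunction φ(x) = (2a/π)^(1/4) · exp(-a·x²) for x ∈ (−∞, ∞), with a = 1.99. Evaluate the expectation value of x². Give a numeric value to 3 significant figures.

0.126

⟨x²⟩ = ∫ x²·|φ|² dx (integrals over the domain).
Gaussian moments: ∫x^(2j)·e^(−2ax²) dx = (2j−1)!!/(4a)^j · √(π/(2a)), odd powers integrate to 0; here √(π/(2a)) = 0.88845.
⟨x²⟩ = 0.12563.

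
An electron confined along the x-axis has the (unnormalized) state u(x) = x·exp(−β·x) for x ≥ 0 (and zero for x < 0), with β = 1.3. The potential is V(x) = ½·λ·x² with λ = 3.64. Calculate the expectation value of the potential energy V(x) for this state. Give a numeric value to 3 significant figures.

⟨V⟩ = ∫ V(x)·|u|² dx / ∫|u|² dx.
Every integrand reduces to terms xʲ·e^(−2βx) on [0, ∞); use ∫₀^∞ xʲ·e^(−2βx) dx = j!/(2β)^(j+1).
State is unnormalized: ∫|u|² dx = 0.11379, and ∫u*·V(x)·u dx = 0.36763, so ⟨V⟩ = 0.36763 / 0.11379.
⟨V⟩ = 3.2308.

3.23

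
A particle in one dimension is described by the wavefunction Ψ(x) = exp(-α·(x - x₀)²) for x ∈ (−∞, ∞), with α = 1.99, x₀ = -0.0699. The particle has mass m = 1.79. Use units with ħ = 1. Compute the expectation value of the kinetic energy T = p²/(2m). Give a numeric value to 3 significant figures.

T = −(ħ²/2m) d²/dx², so ⟨T⟩ = −(ħ²/2m) ∫ Ψ*·Ψ'' dx / ∫|Ψ|² dx; with m = 1.79.
Gaussian moments (u = x − x₀): ∫u^(2j)·e^(−2αu²) du = (2j−1)!!/(4α)^j · √(π/(2α)), odd powers integrate to 0; here √(π/(2α)) = 0.88845. Derivatives: d/dx e^(−αu²) = −2αu·e^(−αu²), d²/dx² e^(−αu²) = (4α²u² − 2α)·e^(−αu²).
State is unnormalized: ∫|Ψ|² dx = 0.88845, and ∫Ψ*·(−ħ²/2m · Ψ'') dx = 0.49386, so ⟨T⟩ = 0.49386 / 0.88845.
⟨T⟩ = 0.55587.

0.556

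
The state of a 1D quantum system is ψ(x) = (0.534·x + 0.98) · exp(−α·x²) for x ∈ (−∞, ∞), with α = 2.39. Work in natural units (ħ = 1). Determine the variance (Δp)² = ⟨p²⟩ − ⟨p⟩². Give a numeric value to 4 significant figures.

Compute ⟨p⟩ and ⟨p²⟩ separately; (Δp)² = ⟨p²⟩ − ⟨p⟩².
Expand each integrand as polynomial × e^(−2αx²) and use ∫x^(2j)·e^(−2αx²) dx = (2j−1)!!/(4α)^j · √(π/(2α)), odd powers → 0; here √(π/(2α)) = 0.81070. Differentiate with the product rule, d/dx e^(−αx²) = −2αx·e^(−αx²).
Normalization: ∫|ψ|² dx = 0.80278.
⟨p⟩ = 0.0000 and ⟨p²⟩ = 2.5340.
(Δp)² = 2.5340 − (0.0000)² = 2.5340.

2.534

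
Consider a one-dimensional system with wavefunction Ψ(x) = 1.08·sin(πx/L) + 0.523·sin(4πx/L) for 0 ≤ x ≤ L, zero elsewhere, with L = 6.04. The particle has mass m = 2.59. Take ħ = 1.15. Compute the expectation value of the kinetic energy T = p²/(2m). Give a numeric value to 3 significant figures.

T = −(ħ²/2m) d²/dx², so ⟨T⟩ = −(ħ²/2m) ∫ Ψ*·Ψ'' dx / ∫|Ψ|² dx; with m = 2.59.
d²/dx² sin(jπx/L) = −(jπ/L)²·sin(jπx/L); on 0 ≤ x ≤ L, ∫sin²(jπx/L) dx = L/2 and ∫sin(jπx/L)·sin(lπx/L) dx = 0 for j ≠ l, so only diagonal terms survive in ∫|Ψ|² and ∫Ψ·Ψ″; ∫Ψ·Ψ′ dx = [Ψ²/2] between the walls = 0.
State is unnormalized: ∫|Ψ|² dx = 4.3486, and ∫Ψ*·(−ħ²/2m · Ψ'') dx = 1.1562, so ⟨T⟩ = 1.1562 / 4.3486.
⟨T⟩ = 0.26588.

0.266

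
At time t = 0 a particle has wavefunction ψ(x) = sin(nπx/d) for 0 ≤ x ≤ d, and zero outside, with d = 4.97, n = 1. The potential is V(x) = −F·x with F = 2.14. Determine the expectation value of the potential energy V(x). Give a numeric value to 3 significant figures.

⟨V⟩ = ∫ V(x)·|ψ|² dx / ∫|ψ|² dx.
With sin²θ = (1 − cos2θ)/2 on 0 ≤ x ≤ d: ∫sin²(nπx/d) dx = d/2, ∫x·sin²(nπx/d) dx = d²/4, ∫x²·sin²(nπx/d) dx = d³·(1/6 − 1/(4n²π²)); higher powers xᵏ the same way, integrating xᵏ·cos(2nπx/d) by parts.
State is unnormalized: ∫|ψ|² dx = 2.4850, and ∫ψ*·V(x)·ψ dx = -13.215, so ⟨V⟩ = -13.215 / 2.4850.
⟨V⟩ = -5.3179.

-5.32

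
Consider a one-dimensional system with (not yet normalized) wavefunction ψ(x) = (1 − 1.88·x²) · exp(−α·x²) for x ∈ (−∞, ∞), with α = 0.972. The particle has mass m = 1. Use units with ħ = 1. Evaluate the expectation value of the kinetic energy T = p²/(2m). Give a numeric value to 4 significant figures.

T = −(ħ²/2m) d²/dx², so ⟨T⟩ = −(ħ²/2m) ∫ ψ*·ψ'' dx / ∫|ψ|² dx; with m = 1.
Expand each integrand as polynomial × e^(−2αx²) and use ∫x^(2j)·e^(−2αx²) dx = (2j−1)!!/(4α)^j · √(π/(2α)), odd powers → 0; here √(π/(2α)) = 1.2712. Differentiate with the product rule, d/dx e^(−αx²) = −2αx·e^(−αx²).
State is unnormalized: ∫|ψ|² dx = 0.93354, and ∫ψ*·(−ħ²/2m · ψ'') dx = 2.2265, so ⟨T⟩ = 2.2265 / 0.93354.
⟨T⟩ = 2.3850.

2.385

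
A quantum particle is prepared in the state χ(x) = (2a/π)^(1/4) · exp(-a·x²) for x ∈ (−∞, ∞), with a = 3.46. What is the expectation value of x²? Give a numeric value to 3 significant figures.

⟨x²⟩ = ∫ x²·|χ|² dx (integrals over the domain).
Gaussian moments: ∫x^(2j)·e^(−2ax²) dx = (2j−1)!!/(4a)^j · √(π/(2a)), odd powers integrate to 0; here √(π/(2a)) = 0.67379.
⟨x²⟩ = 0.072254.

0.0723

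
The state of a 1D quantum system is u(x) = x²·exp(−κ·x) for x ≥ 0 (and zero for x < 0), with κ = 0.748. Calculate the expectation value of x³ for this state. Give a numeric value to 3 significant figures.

⟨x³⟩ = ∫ x³·|u|² dx / ∫|u|² dx (integrals over the domain).
Every integrand reduces to terms xʲ·e^(−2κx) on [0, ∞); use ∫₀^∞ xʲ·e^(−2κx) dx = j!/(2κ)^(j+1).
State is unnormalized: ∫|u|² dx = 3.2030, and ∫u*·x³·u dx = 200.90, so ⟨x³⟩ = 200.90 / 3.2030.
⟨x³⟩ = 62.723.

62.7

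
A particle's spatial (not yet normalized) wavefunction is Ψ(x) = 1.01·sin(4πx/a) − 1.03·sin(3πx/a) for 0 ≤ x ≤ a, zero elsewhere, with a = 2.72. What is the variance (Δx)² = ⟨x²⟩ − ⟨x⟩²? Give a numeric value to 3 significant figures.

0.292

Compute ⟨x⟩ and ⟨x²⟩ separately, then (Δx)² = ⟨x²⟩ − ⟨x⟩².
On 0 ≤ x ≤ a (j ≠ l): ∫sin²(jπx/a) dx = a/2, ∫sin(jπx/a)·sin(lπx/a) dx = 0; diagonal moments ∫x·sin²(jπx/a) dx = a²/4, ∫x²·sin²(jπx/a) dx = a³·(1/6 − 1/(4j²π²)); cross terms ∫x·sin(jπx/a)·sin(lπx/a) dx = 0 for j + l even and −4jla²/(π²(j² − l²)²) for j + l odd, ∫x²·sin(jπx/a)·sin(lπx/a) dx = (−1)^(j+l)·4jla³/(π²(j² − l²)²); higher powers the same way via product-to-sum and parts.
Normalization: ∫|Ψ|² dx = 2.8302.
⟨x⟩ = 1.8998 and ⟨x²⟩ = 3.9018.
(Δx)² = 3.9018 − (1.8998)² = 0.29240.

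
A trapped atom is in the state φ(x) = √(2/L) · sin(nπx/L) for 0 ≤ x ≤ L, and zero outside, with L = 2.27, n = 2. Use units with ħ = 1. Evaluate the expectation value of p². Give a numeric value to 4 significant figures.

7.661

p² φ = −ħ² d²φ/dx²; ⟨p²⟩ = −ħ² ∫ φ*·φ'' dx.
d/dx sin(nπx/L) = (nπ/L)·cos(nπx/L) and d²/dx² sin(nπx/L) = −(nπ/L)²·sin(nπx/L); on 0 ≤ x ≤ L, ∫sin²(nπx/L) dx = L/2 and ∫sin(nπx/L)·cos(nπx/L) dx = 0.
⟨p²⟩ = 7.6614.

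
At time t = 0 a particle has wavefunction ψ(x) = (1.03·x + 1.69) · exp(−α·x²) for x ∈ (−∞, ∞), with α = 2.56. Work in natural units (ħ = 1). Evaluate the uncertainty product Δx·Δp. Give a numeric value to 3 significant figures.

Δx = √(⟨x²⟩−⟨x⟩²), Δp = √(⟨p²⟩−⟨p⟩²).
Expand each integrand as polynomial × e^(−2αx²) and use ∫x^(2j)·e^(−2αx²) dx = (2j−1)!!/(4α)^j · √(π/(2α)), odd powers → 0; here √(π/(2α)) = 0.78332. Differentiate with the product rule, d/dx e^(−αx²) = −2αx·e^(−αx²).
Normalization: ∫|ψ|² dx = 2.3184.
⟨x⟩ = 0.11487, ⟨x²⟩ = 0.10449 ⇒ Δx = 0.30216.
⟨p⟩ = 0.0000, ⟨p²⟩ = 2.7392 ⇒ Δp = 1.6551.
Δx·Δp = 0.50009.

0.500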